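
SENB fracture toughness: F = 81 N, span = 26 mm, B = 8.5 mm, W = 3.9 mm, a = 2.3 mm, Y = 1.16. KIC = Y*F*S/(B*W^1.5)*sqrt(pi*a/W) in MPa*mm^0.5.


KIC = 1.16*81*26/(8.5*3.9^1.5)*sqrt(pi*2.3/3.9) = 50.79

50.79


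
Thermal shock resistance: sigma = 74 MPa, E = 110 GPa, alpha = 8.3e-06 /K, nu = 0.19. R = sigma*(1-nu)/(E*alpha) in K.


R = 74*(1-0.19)/(110*1000*8.3e-06) = 66 K

66


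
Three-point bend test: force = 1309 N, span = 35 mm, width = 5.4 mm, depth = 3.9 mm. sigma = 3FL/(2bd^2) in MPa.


sigma = 3*1309*35/(2*5.4*3.9^2) = 836.7 MPa

836.7


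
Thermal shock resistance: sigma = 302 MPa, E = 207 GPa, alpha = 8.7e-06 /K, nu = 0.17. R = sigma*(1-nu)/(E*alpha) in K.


R = 302*(1-0.17)/(207*1000*8.7e-06) = 139 K

139


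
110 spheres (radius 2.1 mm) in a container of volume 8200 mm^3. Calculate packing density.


V_sphere = 4/3*pi*2.1^3 = 38.7924 mm^3
Total V = 110*38.7924 = 4267.164 mm^3
PD = 4267.164 / 8200 = 0.52

0.52


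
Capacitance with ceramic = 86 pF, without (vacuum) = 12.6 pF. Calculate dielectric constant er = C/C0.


er = 86 / 12.6 = 6.83

6.83


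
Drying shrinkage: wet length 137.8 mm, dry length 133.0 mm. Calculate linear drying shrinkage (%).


DS = (137.8 - 133.0) / 137.8 * 100 = 3.48%

3.48


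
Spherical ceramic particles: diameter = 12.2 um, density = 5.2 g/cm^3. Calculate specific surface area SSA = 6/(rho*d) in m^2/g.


SSA = 6 / (5.2 * 12.2) = 0.095 m^2/g

0.095


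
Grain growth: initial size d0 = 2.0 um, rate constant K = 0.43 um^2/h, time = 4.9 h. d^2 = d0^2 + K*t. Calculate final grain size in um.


d^2 = 2.0^2 + 0.43*4.9 = 6.107
d = sqrt(6.107) = 2.47 um

2.47


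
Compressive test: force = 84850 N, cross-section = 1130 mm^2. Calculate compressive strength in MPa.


CS = 84850 / 1130 = 75.1 MPa

75.1


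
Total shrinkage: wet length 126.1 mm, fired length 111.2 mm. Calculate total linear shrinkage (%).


TS = (126.1 - 111.2) / 126.1 * 100 = 11.82%

11.82


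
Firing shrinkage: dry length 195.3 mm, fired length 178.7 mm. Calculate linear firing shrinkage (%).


FS = (195.3 - 178.7) / 195.3 * 100 = 8.5%

8.5


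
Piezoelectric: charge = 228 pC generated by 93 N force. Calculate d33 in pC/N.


d33 = 228 / 93 = 2.5 pC/N

2.5


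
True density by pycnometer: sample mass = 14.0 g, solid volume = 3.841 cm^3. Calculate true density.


TD = 14.0 / 3.841 = 3.645 g/cm^3

3.645


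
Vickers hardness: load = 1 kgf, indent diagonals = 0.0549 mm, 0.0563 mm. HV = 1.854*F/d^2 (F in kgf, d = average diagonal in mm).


d_avg = (0.0549+0.0563)/2 = 0.0556 mm
HV = 1.854*1/0.0556^2 = 600

600


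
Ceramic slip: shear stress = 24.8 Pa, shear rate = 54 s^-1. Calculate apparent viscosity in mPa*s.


eta = tau/gamma * 1000 = 24.8/54 * 1000 = 459.3 mPa*s

459.3


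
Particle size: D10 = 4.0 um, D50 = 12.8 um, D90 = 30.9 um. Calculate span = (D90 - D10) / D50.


Span = (30.9 - 4.0) / 12.8 = 26.9 / 12.8 = 2.102

2.102


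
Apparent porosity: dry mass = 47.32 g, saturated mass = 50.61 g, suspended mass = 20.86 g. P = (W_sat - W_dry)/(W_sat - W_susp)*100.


P = (50.61 - 47.32) / (50.61 - 20.86) * 100 = 3.29 / 29.75 * 100 = 11.1%

11.1


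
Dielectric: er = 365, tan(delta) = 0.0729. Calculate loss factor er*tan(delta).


Loss = 365 * 0.0729 = 26.609

26.609


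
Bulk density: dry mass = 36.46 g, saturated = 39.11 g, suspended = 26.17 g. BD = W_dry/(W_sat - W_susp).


BD = 36.46 / (39.11 - 26.17) = 36.46 / 12.94 = 2.818 g/cm^3

2.818


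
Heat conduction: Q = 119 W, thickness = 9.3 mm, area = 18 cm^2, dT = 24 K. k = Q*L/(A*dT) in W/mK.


k = 119*9.3/1000/(18/10000*24) = 25.62 W/mK

25.62


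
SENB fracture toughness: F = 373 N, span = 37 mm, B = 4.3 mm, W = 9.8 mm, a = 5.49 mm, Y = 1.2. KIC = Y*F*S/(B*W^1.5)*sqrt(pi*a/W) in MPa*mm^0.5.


KIC = 1.2*373*37/(4.3*9.8^1.5)*sqrt(pi*5.49/9.8) = 166.55

166.55


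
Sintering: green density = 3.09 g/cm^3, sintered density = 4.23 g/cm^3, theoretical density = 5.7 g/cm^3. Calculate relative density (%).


Relative = 4.23 / 5.7 * 100 = 74.2%

74.2


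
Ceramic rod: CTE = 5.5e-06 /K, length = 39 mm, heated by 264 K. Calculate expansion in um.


dL = 5.5e-06 * 39 * 264 * 1000 = 56.628 um

56.628


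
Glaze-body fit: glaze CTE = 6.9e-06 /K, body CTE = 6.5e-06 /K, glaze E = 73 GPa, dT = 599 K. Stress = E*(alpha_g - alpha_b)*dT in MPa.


Stress = 73*1000*(6.9e-06 - 6.5e-06)*599 = 17.5 MPa

17.5


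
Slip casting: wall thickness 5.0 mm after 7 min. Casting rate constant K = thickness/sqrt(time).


K = 5.0 / sqrt(7) = 5.0 / 2.6458 = 1.89 mm/min^0.5

1.89


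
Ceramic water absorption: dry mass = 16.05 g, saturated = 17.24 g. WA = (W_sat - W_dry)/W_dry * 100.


WA = (17.24 - 16.05) / 16.05 * 100 = 7.41%

7.41


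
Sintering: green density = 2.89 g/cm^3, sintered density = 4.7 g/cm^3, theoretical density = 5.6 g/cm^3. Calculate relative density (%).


Relative = 4.7 / 5.6 * 100 = 83.9%

83.9


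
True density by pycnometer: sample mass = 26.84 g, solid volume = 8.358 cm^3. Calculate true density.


TD = 26.84 / 8.358 = 3.211 g/cm^3

3.211


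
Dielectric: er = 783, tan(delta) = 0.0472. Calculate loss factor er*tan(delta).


Loss = 783 * 0.0472 = 36.958

36.958


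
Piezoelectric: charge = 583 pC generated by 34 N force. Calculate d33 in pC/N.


d33 = 583 / 34 = 17.1 pC/N

17.1


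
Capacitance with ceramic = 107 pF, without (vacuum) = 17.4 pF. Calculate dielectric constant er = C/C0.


er = 107 / 17.4 = 6.15

6.15


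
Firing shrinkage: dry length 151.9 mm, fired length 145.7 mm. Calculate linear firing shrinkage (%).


FS = (151.9 - 145.7) / 151.9 * 100 = 4.08%

4.08


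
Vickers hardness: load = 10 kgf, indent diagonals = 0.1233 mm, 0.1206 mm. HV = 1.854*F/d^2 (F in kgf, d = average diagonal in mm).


d_avg = (0.1233+0.1206)/2 = 0.12195 mm
HV = 1.854*10/0.12195^2 = 1247

1247


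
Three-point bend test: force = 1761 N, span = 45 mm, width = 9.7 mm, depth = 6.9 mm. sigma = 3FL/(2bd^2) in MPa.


sigma = 3*1761*45/(2*9.7*6.9^2) = 257.4 MPa

257.4


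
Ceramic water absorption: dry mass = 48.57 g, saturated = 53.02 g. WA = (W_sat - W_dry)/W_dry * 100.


WA = (53.02 - 48.57) / 48.57 * 100 = 9.16%

9.16


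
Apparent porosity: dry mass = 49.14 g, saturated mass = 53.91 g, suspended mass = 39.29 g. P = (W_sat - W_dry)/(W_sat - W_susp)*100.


P = (53.91 - 49.14) / (53.91 - 39.29) * 100 = 4.77 / 14.62 * 100 = 32.6%

32.6


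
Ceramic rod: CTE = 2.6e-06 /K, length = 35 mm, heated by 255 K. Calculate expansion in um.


dL = 2.6e-06 * 35 * 255 * 1000 = 23.205 um

23.205


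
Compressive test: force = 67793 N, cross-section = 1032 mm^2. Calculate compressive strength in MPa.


CS = 67793 / 1032 = 65.7 MPa

65.7


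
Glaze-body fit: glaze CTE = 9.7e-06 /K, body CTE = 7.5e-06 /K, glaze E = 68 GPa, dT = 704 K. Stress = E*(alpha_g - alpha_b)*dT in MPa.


Stress = 68*1000*(9.7e-06 - 7.5e-06)*704 = 105.3 MPa

105.3


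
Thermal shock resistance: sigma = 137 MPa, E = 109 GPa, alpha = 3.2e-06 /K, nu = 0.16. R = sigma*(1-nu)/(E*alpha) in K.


R = 137*(1-0.16)/(109*1000*3.2e-06) = 330 K

330


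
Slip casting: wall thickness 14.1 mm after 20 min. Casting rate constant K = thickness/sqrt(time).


K = 14.1 / sqrt(20) = 14.1 / 4.4721 = 3.153 mm/min^0.5

3.153


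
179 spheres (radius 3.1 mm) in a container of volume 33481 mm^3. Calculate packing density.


V_sphere = 4/3*pi*3.1^3 = 124.7882 mm^3
Total V = 179*124.7882 = 22337.0878 mm^3
PD = 22337.0878 / 33481 = 0.667

0.667


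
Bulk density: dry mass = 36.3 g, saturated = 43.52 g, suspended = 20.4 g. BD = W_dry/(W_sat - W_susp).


BD = 36.3 / (43.52 - 20.4) = 36.3 / 23.12 = 1.57 g/cm^3

1.57


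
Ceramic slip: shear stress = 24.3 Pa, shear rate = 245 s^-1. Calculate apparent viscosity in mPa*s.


eta = tau/gamma * 1000 = 24.3/245 * 1000 = 99.2 mPa*s

99.2


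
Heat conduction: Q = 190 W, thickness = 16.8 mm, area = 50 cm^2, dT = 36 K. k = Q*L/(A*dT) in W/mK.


k = 190*16.8/1000/(50/10000*36) = 17.73 W/mK

17.73


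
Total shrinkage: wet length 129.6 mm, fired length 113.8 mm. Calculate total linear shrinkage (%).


TS = (129.6 - 113.8) / 129.6 * 100 = 12.19%

12.19


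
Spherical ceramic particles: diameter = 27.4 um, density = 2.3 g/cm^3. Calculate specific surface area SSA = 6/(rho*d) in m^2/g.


SSA = 6 / (2.3 * 27.4) = 0.095 m^2/g

0.095


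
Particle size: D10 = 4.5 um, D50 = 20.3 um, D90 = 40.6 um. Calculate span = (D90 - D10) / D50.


Span = (40.6 - 4.5) / 20.3 = 36.1 / 20.3 = 1.778

1.778


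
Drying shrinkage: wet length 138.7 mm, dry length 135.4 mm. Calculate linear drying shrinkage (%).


DS = (138.7 - 135.4) / 138.7 * 100 = 2.38%

2.38


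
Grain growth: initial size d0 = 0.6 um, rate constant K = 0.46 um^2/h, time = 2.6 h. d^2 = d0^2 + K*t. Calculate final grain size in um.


d^2 = 0.6^2 + 0.46*2.6 = 1.556
d = sqrt(1.556) = 1.25 um

1.25


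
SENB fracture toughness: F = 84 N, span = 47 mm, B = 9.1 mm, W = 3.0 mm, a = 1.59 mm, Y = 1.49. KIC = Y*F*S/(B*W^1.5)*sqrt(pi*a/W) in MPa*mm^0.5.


KIC = 1.49*84*47/(9.1*3.0^1.5)*sqrt(pi*1.59/3.0) = 160.53

160.53


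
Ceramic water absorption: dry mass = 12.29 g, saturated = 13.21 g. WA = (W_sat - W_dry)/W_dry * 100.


WA = (13.21 - 12.29) / 12.29 * 100 = 7.49%

7.49


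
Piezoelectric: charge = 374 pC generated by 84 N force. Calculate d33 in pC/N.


d33 = 374 / 84 = 4.5 pC/N

4.5


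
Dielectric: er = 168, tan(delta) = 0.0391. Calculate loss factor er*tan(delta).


Loss = 168 * 0.0391 = 6.569

6.569


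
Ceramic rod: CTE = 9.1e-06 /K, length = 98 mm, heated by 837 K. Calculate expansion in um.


dL = 9.1e-06 * 98 * 837 * 1000 = 746.437 um

746.437


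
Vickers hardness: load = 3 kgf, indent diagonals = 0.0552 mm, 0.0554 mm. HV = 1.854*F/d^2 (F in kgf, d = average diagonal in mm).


d_avg = (0.0552+0.0554)/2 = 0.0553 mm
HV = 1.854*3/0.0553^2 = 1819

1819


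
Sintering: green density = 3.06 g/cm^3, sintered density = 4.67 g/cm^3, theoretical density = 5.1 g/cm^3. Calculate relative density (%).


Relative = 4.67 / 5.1 * 100 = 91.6%

91.6


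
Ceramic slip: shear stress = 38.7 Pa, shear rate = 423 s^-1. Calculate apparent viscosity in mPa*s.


eta = tau/gamma * 1000 = 38.7/423 * 1000 = 91.5 mPa*s

91.5


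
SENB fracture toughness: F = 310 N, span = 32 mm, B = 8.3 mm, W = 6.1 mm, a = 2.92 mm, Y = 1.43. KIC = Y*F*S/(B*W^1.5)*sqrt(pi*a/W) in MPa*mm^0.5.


KIC = 1.43*310*32/(8.3*6.1^1.5)*sqrt(pi*2.92/6.1) = 139.12

139.12


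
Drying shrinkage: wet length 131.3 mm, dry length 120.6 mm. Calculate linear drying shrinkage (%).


DS = (131.3 - 120.6) / 131.3 * 100 = 8.15%

8.15


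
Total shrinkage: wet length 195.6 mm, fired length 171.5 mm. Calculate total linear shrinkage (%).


TS = (195.6 - 171.5) / 195.6 * 100 = 12.32%

12.32


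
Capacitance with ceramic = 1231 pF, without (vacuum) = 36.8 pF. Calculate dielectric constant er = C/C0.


er = 1231 / 36.8 = 33.45

33.45


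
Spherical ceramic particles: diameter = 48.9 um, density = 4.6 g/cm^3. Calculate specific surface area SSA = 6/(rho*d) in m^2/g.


SSA = 6 / (4.6 * 48.9) = 0.027 m^2/g

0.027


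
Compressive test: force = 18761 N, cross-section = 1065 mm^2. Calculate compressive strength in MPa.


CS = 18761 / 1065 = 17.6 MPa

17.6


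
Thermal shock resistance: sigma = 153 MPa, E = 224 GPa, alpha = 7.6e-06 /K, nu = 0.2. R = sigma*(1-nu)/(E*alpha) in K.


R = 153*(1-0.2)/(224*1000*7.6e-06) = 72 K

72


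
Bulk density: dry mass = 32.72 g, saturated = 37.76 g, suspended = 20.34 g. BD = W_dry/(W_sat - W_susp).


BD = 32.72 / (37.76 - 20.34) = 32.72 / 17.42 = 1.878 g/cm^3

1.878


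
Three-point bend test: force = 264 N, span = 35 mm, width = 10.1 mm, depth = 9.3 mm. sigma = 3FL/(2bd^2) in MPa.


sigma = 3*264*35/(2*10.1*9.3^2) = 15.9 MPa

15.9


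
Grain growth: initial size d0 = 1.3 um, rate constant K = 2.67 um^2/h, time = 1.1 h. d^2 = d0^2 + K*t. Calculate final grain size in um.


d^2 = 1.3^2 + 2.67*1.1 = 4.627
d = sqrt(4.627) = 2.15 um

2.15


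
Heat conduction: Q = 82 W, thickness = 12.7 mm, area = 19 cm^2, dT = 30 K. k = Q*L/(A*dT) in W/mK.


k = 82*12.7/1000/(19/10000*30) = 18.27 W/mK

18.27


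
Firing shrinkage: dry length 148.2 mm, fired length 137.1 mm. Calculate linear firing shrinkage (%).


FS = (148.2 - 137.1) / 148.2 * 100 = 7.49%

7.49


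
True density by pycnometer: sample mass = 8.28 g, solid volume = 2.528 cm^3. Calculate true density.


TD = 8.28 / 2.528 = 3.275 g/cm^3

3.275


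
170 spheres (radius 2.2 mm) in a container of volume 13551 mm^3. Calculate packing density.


V_sphere = 4/3*pi*2.2^3 = 44.6022 mm^3
Total V = 170*44.6022 = 7582.374 mm^3
PD = 7582.374 / 13551 = 0.56

0.56


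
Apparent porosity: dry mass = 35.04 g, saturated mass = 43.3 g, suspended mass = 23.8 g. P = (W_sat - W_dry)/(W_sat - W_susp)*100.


P = (43.3 - 35.04) / (43.3 - 23.8) * 100 = 8.26 / 19.5 * 100 = 42.4%

42.4


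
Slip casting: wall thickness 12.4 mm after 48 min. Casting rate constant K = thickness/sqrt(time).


K = 12.4 / sqrt(48) = 12.4 / 6.9282 = 1.79 mm/min^0.5

1.79


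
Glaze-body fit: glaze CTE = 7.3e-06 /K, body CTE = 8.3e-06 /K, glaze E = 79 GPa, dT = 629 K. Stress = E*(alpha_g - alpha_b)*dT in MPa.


Stress = 79*1000*(7.3e-06 - 8.3e-06)*629 = -49.7 MPa

-49.7


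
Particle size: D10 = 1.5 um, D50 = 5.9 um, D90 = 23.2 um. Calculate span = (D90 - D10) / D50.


Span = (23.2 - 1.5) / 5.9 = 21.7 / 5.9 = 3.678

3.678


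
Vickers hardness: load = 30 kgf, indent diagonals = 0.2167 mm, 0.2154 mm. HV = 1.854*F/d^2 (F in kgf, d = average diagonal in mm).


d_avg = (0.2167+0.2154)/2 = 0.21605 mm
HV = 1.854*30/0.21605^2 = 1192

1192


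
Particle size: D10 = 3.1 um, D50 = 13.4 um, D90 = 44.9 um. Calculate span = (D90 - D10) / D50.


Span = (44.9 - 3.1) / 13.4 = 41.8 / 13.4 = 3.119

3.119


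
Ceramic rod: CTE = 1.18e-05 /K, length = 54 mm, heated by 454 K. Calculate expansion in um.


dL = 1.18e-05 * 54 * 454 * 1000 = 289.289 um

289.289


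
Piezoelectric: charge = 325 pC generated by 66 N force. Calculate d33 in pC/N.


d33 = 325 / 66 = 4.9 pC/N

4.9


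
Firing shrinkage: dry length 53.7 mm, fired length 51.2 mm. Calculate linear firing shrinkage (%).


FS = (53.7 - 51.2) / 53.7 * 100 = 4.66%

4.66


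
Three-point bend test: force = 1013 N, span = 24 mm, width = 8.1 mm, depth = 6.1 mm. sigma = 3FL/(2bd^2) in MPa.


sigma = 3*1013*24/(2*8.1*6.1^2) = 121.0 MPa

121.0


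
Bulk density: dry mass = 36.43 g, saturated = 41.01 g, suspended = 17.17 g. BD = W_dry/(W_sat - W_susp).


BD = 36.43 / (41.01 - 17.17) = 36.43 / 23.84 = 1.528 g/cm^3

1.528


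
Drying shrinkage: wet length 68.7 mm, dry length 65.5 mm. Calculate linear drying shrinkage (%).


DS = (68.7 - 65.5) / 68.7 * 100 = 4.66%

4.66


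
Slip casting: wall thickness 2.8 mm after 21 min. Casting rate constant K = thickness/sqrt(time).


K = 2.8 / sqrt(21) = 2.8 / 4.5826 = 0.611 mm/min^0.5

0.611


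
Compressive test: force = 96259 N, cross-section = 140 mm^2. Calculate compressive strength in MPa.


CS = 96259 / 140 = 687.6 MPa

687.6


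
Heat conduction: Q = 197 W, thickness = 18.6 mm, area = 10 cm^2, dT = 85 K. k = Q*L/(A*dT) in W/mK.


k = 197*18.6/1000/(10/10000*85) = 43.11 W/mK

43.11


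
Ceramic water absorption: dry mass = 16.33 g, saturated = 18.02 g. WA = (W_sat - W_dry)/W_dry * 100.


WA = (18.02 - 16.33) / 16.33 * 100 = 10.35%

10.35


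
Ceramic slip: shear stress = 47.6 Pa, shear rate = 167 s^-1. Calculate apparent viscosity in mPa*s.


eta = tau/gamma * 1000 = 47.6/167 * 1000 = 285.0 mPa*s

285.0


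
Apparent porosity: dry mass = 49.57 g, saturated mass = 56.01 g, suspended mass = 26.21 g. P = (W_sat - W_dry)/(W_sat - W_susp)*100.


P = (56.01 - 49.57) / (56.01 - 26.21) * 100 = 6.44 / 29.8 * 100 = 21.6%

21.6


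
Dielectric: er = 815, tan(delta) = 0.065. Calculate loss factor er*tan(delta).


Loss = 815 * 0.065 = 52.975

52.975


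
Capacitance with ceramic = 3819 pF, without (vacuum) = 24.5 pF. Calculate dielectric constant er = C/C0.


er = 3819 / 24.5 = 155.88

155.88


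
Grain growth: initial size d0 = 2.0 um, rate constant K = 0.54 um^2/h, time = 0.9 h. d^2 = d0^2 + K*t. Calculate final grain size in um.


d^2 = 2.0^2 + 0.54*0.9 = 4.486
d = sqrt(4.486) = 2.12 um

2.12


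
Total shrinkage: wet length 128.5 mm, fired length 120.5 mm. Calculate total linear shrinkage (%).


TS = (128.5 - 120.5) / 128.5 * 100 = 6.23%

6.23


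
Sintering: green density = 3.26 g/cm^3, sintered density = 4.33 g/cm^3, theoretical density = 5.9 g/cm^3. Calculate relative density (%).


Relative = 4.33 / 5.9 * 100 = 73.4%

73.4


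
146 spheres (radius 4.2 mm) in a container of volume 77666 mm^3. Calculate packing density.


V_sphere = 4/3*pi*4.2^3 = 310.3391 mm^3
Total V = 146*310.3391 = 45309.5086 mm^3
PD = 45309.5086 / 77666 = 0.583

0.583


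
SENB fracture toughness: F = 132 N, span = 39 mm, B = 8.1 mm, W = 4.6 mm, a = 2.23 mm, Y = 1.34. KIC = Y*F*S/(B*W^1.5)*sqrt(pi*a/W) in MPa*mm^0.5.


KIC = 1.34*132*39/(8.1*4.6^1.5)*sqrt(pi*2.23/4.6) = 106.53

106.53


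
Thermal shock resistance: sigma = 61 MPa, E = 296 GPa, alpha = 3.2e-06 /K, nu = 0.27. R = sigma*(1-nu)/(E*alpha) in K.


R = 61*(1-0.27)/(296*1000*3.2e-06) = 47 K

47


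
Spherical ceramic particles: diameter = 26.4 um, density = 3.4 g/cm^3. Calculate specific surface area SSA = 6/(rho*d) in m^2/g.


SSA = 6 / (3.4 * 26.4) = 0.067 m^2/g

0.067


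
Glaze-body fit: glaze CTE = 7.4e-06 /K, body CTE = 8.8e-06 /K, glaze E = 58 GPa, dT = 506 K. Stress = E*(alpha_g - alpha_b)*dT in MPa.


Stress = 58*1000*(7.4e-06 - 8.8e-06)*506 = -41.1 MPa

-41.1


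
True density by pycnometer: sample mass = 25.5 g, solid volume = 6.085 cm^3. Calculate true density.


TD = 25.5 / 6.085 = 4.191 g/cm^3

4.191


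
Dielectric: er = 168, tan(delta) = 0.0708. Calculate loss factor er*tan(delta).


Loss = 168 * 0.0708 = 11.894

11.894


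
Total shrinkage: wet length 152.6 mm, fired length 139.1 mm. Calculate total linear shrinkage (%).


TS = (152.6 - 139.1) / 152.6 * 100 = 8.85%

8.85


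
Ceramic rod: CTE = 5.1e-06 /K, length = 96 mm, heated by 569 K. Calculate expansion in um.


dL = 5.1e-06 * 96 * 569 * 1000 = 278.582 um

278.582


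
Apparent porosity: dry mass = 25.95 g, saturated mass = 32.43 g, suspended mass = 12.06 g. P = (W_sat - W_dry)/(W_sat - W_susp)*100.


P = (32.43 - 25.95) / (32.43 - 12.06) * 100 = 6.48 / 20.37 * 100 = 31.8%

31.8


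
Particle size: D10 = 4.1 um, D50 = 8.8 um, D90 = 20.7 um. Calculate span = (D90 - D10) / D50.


Span = (20.7 - 4.1) / 8.8 = 16.6 / 8.8 = 1.886

1.886


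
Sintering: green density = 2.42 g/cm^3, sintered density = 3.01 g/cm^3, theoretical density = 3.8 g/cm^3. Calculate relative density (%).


Relative = 3.01 / 3.8 * 100 = 79.2%

79.2


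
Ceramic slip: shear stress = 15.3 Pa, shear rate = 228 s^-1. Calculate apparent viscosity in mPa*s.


eta = tau/gamma * 1000 = 15.3/228 * 1000 = 67.1 mPa*s

67.1


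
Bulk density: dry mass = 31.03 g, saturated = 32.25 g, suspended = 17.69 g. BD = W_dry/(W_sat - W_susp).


BD = 31.03 / (32.25 - 17.69) = 31.03 / 14.56 = 2.131 g/cm^3

2.131


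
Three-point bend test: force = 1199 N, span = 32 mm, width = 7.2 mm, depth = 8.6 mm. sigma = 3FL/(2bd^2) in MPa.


sigma = 3*1199*32/(2*7.2*8.6^2) = 108.1 MPa

108.1


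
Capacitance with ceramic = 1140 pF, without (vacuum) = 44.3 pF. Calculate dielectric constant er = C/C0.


er = 1140 / 44.3 = 25.73

25.73


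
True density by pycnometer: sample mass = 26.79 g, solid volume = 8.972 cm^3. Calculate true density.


TD = 26.79 / 8.972 = 2.986 g/cm^3

2.986


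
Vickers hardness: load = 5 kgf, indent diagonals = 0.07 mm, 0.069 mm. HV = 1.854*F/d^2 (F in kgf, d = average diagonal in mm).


d_avg = (0.07+0.069)/2 = 0.0695 mm
HV = 1.854*5/0.0695^2 = 1919

1919


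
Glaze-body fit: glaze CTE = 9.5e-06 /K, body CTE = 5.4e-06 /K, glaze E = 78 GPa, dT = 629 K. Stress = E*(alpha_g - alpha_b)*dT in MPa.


Stress = 78*1000*(9.5e-06 - 5.4e-06)*629 = 201.2 MPa

201.2


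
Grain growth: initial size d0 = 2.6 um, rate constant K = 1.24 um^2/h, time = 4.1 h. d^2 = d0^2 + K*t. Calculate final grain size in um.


d^2 = 2.6^2 + 1.24*4.1 = 11.844
d = sqrt(11.844) = 3.44 um

3.44


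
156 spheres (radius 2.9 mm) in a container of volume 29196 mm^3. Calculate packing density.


V_sphere = 4/3*pi*2.9^3 = 102.1604 mm^3
Total V = 156*102.1604 = 15937.0224 mm^3
PD = 15937.0224 / 29196 = 0.546

0.546


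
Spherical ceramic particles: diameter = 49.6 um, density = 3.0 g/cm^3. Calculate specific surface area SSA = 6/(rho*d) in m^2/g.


SSA = 6 / (3.0 * 49.6) = 0.04 m^2/g

0.04


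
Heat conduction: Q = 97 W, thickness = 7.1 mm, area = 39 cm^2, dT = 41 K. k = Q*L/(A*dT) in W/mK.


k = 97*7.1/1000/(39/10000*41) = 4.31 W/mK

4.31


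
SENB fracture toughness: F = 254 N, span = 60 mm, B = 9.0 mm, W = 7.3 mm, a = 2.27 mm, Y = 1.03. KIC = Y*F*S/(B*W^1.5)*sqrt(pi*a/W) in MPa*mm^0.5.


KIC = 1.03*254*60/(9.0*7.3^1.5)*sqrt(pi*2.27/7.3) = 87.4

87.4


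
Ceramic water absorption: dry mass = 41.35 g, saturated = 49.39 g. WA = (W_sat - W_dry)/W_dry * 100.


WA = (49.39 - 41.35) / 41.35 * 100 = 19.44%

19.44


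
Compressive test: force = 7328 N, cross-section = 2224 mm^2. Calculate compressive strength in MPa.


CS = 7328 / 2224 = 3.3 MPa

3.3


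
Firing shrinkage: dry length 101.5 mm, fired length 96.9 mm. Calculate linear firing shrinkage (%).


FS = (101.5 - 96.9) / 101.5 * 100 = 4.53%

4.53


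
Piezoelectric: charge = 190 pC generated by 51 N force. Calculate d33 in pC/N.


d33 = 190 / 51 = 3.7 pC/N

3.7


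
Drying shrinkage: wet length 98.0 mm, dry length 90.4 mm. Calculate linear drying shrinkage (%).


DS = (98.0 - 90.4) / 98.0 * 100 = 7.76%

7.76


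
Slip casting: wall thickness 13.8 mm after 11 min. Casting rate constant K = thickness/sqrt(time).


K = 13.8 / sqrt(11) = 13.8 / 3.3166 = 4.161 mm/min^0.5

4.161


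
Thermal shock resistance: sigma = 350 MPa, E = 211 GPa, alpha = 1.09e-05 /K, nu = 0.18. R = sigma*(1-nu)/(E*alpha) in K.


R = 350*(1-0.18)/(211*1000*1.09e-05) = 125 K

125


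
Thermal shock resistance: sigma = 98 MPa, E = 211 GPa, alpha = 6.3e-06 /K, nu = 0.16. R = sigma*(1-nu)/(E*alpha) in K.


R = 98*(1-0.16)/(211*1000*6.3e-06) = 62 K

62


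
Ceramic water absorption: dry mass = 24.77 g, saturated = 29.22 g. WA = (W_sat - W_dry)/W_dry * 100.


WA = (29.22 - 24.77) / 24.77 * 100 = 17.97%

17.97


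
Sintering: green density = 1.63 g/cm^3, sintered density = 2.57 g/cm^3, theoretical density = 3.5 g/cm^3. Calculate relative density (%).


Relative = 2.57 / 3.5 * 100 = 73.4%

73.4


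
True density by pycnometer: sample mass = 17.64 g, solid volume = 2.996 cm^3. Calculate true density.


TD = 17.64 / 2.996 = 5.888 g/cm^3

5.888


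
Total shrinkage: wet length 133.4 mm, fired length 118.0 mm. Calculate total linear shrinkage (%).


TS = (133.4 - 118.0) / 133.4 * 100 = 11.54%

11.54


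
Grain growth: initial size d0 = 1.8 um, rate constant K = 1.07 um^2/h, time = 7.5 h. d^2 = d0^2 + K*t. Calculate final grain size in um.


d^2 = 1.8^2 + 1.07*7.5 = 11.265
d = sqrt(11.265) = 3.36 um

3.36


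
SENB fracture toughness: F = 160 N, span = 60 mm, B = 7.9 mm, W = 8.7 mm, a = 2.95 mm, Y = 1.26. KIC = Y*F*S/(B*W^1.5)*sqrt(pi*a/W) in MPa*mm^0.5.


KIC = 1.26*160*60/(7.9*8.7^1.5)*sqrt(pi*2.95/8.7) = 61.58

61.58


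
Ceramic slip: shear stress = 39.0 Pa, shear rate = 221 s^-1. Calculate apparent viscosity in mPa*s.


eta = tau/gamma * 1000 = 39.0/221 * 1000 = 176.5 mPa*s

176.5


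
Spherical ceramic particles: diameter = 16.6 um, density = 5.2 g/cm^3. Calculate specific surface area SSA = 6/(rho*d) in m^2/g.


SSA = 6 / (5.2 * 16.6) = 0.07 m^2/g

0.07


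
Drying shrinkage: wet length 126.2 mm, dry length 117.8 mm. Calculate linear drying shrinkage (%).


DS = (126.2 - 117.8) / 126.2 * 100 = 6.66%

6.66


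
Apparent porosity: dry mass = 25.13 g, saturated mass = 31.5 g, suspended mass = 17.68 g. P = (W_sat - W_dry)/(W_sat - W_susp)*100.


P = (31.5 - 25.13) / (31.5 - 17.68) * 100 = 6.37 / 13.82 * 100 = 46.1%

46.1


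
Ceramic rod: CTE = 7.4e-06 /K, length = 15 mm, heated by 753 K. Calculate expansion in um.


dL = 7.4e-06 * 15 * 753 * 1000 = 83.583 um

83.583


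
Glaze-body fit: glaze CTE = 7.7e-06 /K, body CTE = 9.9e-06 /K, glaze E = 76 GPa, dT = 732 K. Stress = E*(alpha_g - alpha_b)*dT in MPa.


Stress = 76*1000*(7.7e-06 - 9.9e-06)*732 = -122.4 MPa

-122.4


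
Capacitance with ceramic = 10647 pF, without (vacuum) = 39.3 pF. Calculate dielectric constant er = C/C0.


er = 10647 / 39.3 = 270.92

270.92


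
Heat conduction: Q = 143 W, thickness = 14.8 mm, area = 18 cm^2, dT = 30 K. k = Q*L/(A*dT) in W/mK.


k = 143*14.8/1000/(18/10000*30) = 39.19 W/mK

39.19


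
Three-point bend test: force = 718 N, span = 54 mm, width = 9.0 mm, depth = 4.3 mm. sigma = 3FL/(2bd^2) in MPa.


sigma = 3*718*54/(2*9.0*4.3^2) = 349.5 MPa

349.5


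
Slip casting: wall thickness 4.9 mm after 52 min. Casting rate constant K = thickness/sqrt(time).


K = 4.9 / sqrt(52) = 4.9 / 7.2111 = 0.68 mm/min^0.5

0.68


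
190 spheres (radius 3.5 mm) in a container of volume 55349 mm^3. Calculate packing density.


V_sphere = 4/3*pi*3.5^3 = 179.5944 mm^3
Total V = 190*179.5944 = 34122.936 mm^3
PD = 34122.936 / 55349 = 0.617

0.617


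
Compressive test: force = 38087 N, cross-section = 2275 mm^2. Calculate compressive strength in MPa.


CS = 38087 / 2275 = 16.7 MPa

16.7


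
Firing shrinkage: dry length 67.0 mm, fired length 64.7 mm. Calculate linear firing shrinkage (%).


FS = (67.0 - 64.7) / 67.0 * 100 = 3.43%

3.43


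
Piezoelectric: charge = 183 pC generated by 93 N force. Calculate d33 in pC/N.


d33 = 183 / 93 = 2.0 pC/N

2.0


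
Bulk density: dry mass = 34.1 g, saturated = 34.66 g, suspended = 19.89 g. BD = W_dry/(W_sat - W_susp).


BD = 34.1 / (34.66 - 19.89) = 34.1 / 14.77 = 2.309 g/cm^3

2.309


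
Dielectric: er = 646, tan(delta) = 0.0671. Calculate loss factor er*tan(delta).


Loss = 646 * 0.0671 = 43.347

43.347


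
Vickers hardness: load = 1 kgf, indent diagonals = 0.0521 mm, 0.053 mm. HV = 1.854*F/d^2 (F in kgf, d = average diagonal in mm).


d_avg = (0.0521+0.053)/2 = 0.05255 mm
HV = 1.854*1/0.05255^2 = 671

671


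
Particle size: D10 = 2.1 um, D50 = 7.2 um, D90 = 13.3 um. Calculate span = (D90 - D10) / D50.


Span = (13.3 - 2.1) / 7.2 = 11.2 / 7.2 = 1.556

1.556


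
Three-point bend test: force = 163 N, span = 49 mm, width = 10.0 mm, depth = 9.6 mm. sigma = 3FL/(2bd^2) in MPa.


sigma = 3*163*49/(2*10.0*9.6^2) = 13.0 MPa

13.0


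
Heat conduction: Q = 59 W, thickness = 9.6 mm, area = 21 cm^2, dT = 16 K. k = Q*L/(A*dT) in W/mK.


k = 59*9.6/1000/(21/10000*16) = 16.86 W/mK

16.86


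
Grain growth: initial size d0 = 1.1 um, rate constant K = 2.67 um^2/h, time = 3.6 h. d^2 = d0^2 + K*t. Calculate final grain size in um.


d^2 = 1.1^2 + 2.67*3.6 = 10.822
d = sqrt(10.822) = 3.29 um

3.29


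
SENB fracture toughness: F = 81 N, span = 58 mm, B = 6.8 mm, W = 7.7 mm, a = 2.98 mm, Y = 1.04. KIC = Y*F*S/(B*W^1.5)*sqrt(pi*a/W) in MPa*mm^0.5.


KIC = 1.04*81*58/(6.8*7.7^1.5)*sqrt(pi*2.98/7.7) = 37.08

37.08


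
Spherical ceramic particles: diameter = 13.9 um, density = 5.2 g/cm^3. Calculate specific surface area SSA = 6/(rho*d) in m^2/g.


SSA = 6 / (5.2 * 13.9) = 0.083 m^2/g

0.083


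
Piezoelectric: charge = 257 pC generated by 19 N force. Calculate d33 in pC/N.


d33 = 257 / 19 = 13.5 pC/N

13.5


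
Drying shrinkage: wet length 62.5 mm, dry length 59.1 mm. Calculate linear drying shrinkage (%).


DS = (62.5 - 59.1) / 62.5 * 100 = 5.44%

5.44


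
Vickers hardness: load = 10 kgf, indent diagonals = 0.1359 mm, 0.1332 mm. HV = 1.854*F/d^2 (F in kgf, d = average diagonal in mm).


d_avg = (0.1359+0.1332)/2 = 0.13455 mm
HV = 1.854*10/0.13455^2 = 1024

1024


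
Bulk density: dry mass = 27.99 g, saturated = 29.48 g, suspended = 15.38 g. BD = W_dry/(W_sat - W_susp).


BD = 27.99 / (29.48 - 15.38) = 27.99 / 14.1 = 1.985 g/cm^3

1.985


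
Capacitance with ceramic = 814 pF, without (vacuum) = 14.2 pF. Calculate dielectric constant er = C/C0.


er = 814 / 14.2 = 57.32

57.32


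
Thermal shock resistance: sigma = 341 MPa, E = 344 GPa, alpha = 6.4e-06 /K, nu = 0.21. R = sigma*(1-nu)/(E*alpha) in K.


R = 341*(1-0.21)/(344*1000*6.4e-06) = 122 K

122


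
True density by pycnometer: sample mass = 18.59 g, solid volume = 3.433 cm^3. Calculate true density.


TD = 18.59 / 3.433 = 5.415 g/cm^3

5.415


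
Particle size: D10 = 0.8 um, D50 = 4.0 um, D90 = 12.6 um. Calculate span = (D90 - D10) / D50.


Span = (12.6 - 0.8) / 4.0 = 11.8 / 4.0 = 2.95

2.95


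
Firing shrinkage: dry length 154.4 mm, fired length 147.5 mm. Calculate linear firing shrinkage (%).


FS = (154.4 - 147.5) / 154.4 * 100 = 4.47%

4.47


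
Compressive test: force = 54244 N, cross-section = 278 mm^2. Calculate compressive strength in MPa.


CS = 54244 / 278 = 195.1 MPa

195.1


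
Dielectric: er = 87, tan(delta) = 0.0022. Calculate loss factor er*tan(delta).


Loss = 87 * 0.0022 = 0.191

0.191


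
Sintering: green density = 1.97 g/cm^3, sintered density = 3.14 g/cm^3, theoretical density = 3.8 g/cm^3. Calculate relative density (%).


Relative = 3.14 / 3.8 * 100 = 82.6%

82.6


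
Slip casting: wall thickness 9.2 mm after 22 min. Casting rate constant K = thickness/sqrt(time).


K = 9.2 / sqrt(22) = 9.2 / 4.6904 = 1.961 mm/min^0.5

1.961


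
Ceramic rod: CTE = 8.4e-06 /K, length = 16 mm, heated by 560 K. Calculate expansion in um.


dL = 8.4e-06 * 16 * 560 * 1000 = 75.264 um

75.264


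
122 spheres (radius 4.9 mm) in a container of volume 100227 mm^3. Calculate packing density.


V_sphere = 4/3*pi*4.9^3 = 492.807 mm^3
Total V = 122*492.807 = 60122.454 mm^3
PD = 60122.454 / 100227 = 0.6

0.6


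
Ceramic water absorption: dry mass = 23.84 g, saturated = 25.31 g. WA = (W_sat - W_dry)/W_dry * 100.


WA = (25.31 - 23.84) / 23.84 * 100 = 6.17%

6.17


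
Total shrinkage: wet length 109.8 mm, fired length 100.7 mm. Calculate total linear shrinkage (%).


TS = (109.8 - 100.7) / 109.8 * 100 = 8.29%

8.29


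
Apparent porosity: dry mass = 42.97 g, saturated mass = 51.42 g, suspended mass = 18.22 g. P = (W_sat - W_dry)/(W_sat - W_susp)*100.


P = (51.42 - 42.97) / (51.42 - 18.22) * 100 = 8.45 / 33.2 * 100 = 25.5%

25.5


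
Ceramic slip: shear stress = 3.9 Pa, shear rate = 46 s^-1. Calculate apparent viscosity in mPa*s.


eta = tau/gamma * 1000 = 3.9/46 * 1000 = 84.8 mPa*s

84.8


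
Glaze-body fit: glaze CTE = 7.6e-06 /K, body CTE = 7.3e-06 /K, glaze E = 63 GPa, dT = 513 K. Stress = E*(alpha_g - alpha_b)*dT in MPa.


Stress = 63*1000*(7.6e-06 - 7.3e-06)*513 = 9.7 MPa

9.7


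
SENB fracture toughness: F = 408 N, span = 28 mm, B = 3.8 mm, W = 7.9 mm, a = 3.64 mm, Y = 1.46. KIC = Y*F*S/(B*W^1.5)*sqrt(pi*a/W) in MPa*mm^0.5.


KIC = 1.46*408*28/(3.8*7.9^1.5)*sqrt(pi*3.64/7.9) = 237.83

237.83


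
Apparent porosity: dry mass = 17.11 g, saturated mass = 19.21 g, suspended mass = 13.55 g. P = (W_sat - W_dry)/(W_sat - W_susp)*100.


P = (19.21 - 17.11) / (19.21 - 13.55) * 100 = 2.1 / 5.66 * 100 = 37.1%

37.1


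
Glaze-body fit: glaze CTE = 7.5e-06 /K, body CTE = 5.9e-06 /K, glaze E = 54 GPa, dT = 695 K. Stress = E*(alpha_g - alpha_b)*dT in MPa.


Stress = 54*1000*(7.5e-06 - 5.9e-06)*695 = 60.0 MPa

60.0


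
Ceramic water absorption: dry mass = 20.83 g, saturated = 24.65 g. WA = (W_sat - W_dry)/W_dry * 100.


WA = (24.65 - 20.83) / 20.83 * 100 = 18.34%

18.34


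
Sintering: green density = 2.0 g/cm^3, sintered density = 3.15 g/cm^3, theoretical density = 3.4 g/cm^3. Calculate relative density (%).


Relative = 3.15 / 3.4 * 100 = 92.6%

92.6


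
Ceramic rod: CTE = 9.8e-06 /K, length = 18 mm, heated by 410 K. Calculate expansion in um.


dL = 9.8e-06 * 18 * 410 * 1000 = 72.324 um

72.324


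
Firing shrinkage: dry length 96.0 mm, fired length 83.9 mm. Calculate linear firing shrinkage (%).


FS = (96.0 - 83.9) / 96.0 * 100 = 12.6%

12.6


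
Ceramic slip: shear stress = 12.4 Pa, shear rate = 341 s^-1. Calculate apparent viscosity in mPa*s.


eta = tau/gamma * 1000 = 12.4/341 * 1000 = 36.4 mPa*s

36.4


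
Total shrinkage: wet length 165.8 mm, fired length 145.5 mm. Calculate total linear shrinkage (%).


TS = (165.8 - 145.5) / 165.8 * 100 = 12.24%

12.24


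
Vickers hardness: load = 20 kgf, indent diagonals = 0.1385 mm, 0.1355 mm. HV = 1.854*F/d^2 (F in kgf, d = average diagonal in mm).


d_avg = (0.1385+0.1355)/2 = 0.137 mm
HV = 1.854*20/0.137^2 = 1976

1976


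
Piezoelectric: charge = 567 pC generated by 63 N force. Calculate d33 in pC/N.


d33 = 567 / 63 = 9.0 pC/N

9.0


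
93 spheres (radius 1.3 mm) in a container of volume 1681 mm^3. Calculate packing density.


V_sphere = 4/3*pi*1.3^3 = 9.2028 mm^3
Total V = 93*9.2028 = 855.8604 mm^3
PD = 855.8604 / 1681 = 0.509

0.509


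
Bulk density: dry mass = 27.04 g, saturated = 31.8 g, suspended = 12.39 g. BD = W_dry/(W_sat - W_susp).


BD = 27.04 / (31.8 - 12.39) = 27.04 / 19.41 = 1.393 g/cm^3

1.393


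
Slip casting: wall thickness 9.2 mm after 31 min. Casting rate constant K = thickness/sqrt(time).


K = 9.2 / sqrt(31) = 9.2 / 5.5678 = 1.652 mm/min^0.5

1.652


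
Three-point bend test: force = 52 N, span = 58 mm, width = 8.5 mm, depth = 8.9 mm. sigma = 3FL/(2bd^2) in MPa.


sigma = 3*52*58/(2*8.5*8.9^2) = 6.7 MPa

6.7


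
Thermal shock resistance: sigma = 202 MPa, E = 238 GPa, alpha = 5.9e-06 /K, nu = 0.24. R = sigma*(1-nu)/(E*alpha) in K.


R = 202*(1-0.24)/(238*1000*5.9e-06) = 109 K

109


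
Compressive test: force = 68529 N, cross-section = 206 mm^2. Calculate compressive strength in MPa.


CS = 68529 / 206 = 332.7 MPa

332.7


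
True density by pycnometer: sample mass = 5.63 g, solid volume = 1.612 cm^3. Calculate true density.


TD = 5.63 / 1.612 = 3.493 g/cm^3

3.493


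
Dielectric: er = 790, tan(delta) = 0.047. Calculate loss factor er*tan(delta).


Loss = 790 * 0.047 = 37.13

37.13


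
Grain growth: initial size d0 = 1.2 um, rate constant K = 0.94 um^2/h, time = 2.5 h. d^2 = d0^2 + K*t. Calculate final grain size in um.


d^2 = 1.2^2 + 0.94*2.5 = 3.79
d = sqrt(3.79) = 1.95 um

1.95


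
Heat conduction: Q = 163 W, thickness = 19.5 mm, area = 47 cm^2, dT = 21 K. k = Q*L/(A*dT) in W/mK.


k = 163*19.5/1000/(47/10000*21) = 32.2 W/mK

32.2


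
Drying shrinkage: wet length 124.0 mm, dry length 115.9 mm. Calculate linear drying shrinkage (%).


DS = (124.0 - 115.9) / 124.0 * 100 = 6.53%

6.53


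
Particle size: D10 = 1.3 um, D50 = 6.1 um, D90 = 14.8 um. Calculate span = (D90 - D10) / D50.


Span = (14.8 - 1.3) / 6.1 = 13.5 / 6.1 = 2.213

2.213


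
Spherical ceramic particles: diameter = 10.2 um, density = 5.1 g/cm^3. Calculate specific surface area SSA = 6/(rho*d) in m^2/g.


SSA = 6 / (5.1 * 10.2) = 0.115 m^2/g

0.115


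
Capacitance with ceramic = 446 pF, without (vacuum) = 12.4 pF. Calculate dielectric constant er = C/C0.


er = 446 / 12.4 = 35.97

35.97


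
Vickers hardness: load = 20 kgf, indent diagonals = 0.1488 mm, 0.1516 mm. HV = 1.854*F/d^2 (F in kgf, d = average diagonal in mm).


d_avg = (0.1488+0.1516)/2 = 0.1502 mm
HV = 1.854*20/0.1502^2 = 1644

1644


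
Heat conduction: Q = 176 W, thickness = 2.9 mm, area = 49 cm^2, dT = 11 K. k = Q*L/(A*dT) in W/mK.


k = 176*2.9/1000/(49/10000*11) = 9.47 W/mK

9.47


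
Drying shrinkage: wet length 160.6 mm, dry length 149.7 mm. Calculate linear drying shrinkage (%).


DS = (160.6 - 149.7) / 160.6 * 100 = 6.79%

6.79


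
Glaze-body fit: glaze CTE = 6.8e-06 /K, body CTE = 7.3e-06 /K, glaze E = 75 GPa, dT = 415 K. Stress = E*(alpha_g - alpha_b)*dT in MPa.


Stress = 75*1000*(6.8e-06 - 7.3e-06)*415 = -15.6 MPa

-15.6


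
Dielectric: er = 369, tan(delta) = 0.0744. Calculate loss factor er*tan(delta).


Loss = 369 * 0.0744 = 27.454

27.454


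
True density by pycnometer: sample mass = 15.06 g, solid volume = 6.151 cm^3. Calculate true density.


TD = 15.06 / 6.151 = 2.448 g/cm^3

2.448


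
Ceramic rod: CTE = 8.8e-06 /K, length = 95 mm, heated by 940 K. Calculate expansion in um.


dL = 8.8e-06 * 95 * 940 * 1000 = 785.84 um

785.84


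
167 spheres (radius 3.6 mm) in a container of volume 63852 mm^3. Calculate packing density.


V_sphere = 4/3*pi*3.6^3 = 195.4322 mm^3
Total V = 167*195.4322 = 32637.1774 mm^3
PD = 32637.1774 / 63852 = 0.511

0.511


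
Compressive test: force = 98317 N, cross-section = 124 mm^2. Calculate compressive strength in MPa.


CS = 98317 / 124 = 792.9 MPa

792.9


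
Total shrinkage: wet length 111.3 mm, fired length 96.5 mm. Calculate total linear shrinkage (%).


TS = (111.3 - 96.5) / 111.3 * 100 = 13.3%

13.3


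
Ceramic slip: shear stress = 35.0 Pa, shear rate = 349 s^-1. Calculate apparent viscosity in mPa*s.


eta = tau/gamma * 1000 = 35.0/349 * 1000 = 100.3 mPa*s

100.3


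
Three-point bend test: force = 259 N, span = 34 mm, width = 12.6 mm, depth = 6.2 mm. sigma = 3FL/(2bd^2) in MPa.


sigma = 3*259*34/(2*12.6*6.2^2) = 27.3 MPa

27.3


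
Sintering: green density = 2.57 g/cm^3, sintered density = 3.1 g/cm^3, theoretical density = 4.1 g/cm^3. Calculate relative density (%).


Relative = 3.1 / 4.1 * 100 = 75.6%

75.6


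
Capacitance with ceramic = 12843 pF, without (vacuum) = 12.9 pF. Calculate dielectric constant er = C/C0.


er = 12843 / 12.9 = 995.58

995.58


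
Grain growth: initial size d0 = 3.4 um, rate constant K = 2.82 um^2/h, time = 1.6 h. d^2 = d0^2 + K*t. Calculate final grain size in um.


d^2 = 3.4^2 + 2.82*1.6 = 16.072
d = sqrt(16.072) = 4.01 um

4.01


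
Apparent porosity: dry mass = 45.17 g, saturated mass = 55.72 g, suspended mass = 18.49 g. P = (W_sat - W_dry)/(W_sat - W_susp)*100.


P = (55.72 - 45.17) / (55.72 - 18.49) * 100 = 10.55 / 37.23 * 100 = 28.3%

28.3


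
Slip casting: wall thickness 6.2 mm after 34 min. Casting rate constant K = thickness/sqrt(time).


K = 6.2 / sqrt(34) = 6.2 / 5.831 = 1.063 mm/min^0.5

1.063


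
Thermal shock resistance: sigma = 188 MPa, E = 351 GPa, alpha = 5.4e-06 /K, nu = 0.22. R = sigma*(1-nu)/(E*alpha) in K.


R = 188*(1-0.22)/(351*1000*5.4e-06) = 77 K

77


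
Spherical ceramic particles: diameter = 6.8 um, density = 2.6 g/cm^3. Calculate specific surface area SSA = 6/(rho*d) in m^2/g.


SSA = 6 / (2.6 * 6.8) = 0.339 m^2/g

0.339


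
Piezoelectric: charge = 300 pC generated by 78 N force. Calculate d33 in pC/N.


d33 = 300 / 78 = 3.8 pC/N

3.8


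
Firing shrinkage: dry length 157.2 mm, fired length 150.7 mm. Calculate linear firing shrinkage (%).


FS = (157.2 - 150.7) / 157.2 * 100 = 4.13%

4.13


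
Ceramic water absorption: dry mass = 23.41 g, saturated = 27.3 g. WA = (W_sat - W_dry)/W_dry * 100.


WA = (27.3 - 23.41) / 23.41 * 100 = 16.62%

16.62
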